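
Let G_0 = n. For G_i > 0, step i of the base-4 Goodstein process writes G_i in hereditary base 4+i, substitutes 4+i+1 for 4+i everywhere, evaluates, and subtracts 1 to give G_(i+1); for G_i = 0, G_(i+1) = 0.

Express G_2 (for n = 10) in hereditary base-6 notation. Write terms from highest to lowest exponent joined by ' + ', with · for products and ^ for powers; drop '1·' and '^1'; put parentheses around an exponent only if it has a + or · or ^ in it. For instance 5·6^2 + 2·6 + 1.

2·6

i=0: 10 = 2·4 + 2 (b=4); 4→5: 2·5 + 2 = 12; 12−1 = 11
i=1: 11 = 2·5 + 1 (b=5); 5→6: 2·6 + 1 = 13; 13−1 = 12
i=2: 12 = 2·6 (b=6); 6→7: 2·7 = 14; 14−1 = 13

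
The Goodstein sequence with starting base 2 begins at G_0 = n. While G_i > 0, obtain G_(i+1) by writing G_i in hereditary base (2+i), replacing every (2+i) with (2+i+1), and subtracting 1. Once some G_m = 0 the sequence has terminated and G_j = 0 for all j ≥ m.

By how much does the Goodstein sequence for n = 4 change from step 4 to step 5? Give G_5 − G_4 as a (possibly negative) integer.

26

(0) 4|_2 = 2^2 ↦ 3^3|_3 = 27 ⇒ 26
(1) 26|_3 = 2·3^2 + 2·3 + 2 ↦ 2·4^2 + 2·4 + 2|_4 = 42 ⇒ 41
(2) 41|_4 = 2·4^2 + 2·4 + 1 ↦ 2·5^2 + 2·5 + 1|_5 = 61 ⇒ 60
(3) 60|_5 = 2·5^2 + 2·5 ↦ 2·6^2 + 2·6|_6 = 84 ⇒ 83
(4) 83|_6 = 2·6^2 + 6 + 5 ↦ 2·7^2 + 7 + 5|_7 = 110 ⇒ 109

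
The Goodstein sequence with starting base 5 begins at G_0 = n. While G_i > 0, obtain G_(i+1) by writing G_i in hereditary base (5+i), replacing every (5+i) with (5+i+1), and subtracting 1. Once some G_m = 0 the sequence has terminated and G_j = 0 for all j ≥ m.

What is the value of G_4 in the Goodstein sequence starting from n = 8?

8

base 5: 8 = 5 + 3; at 6: 6 + 3 = 9; next = 8
base 6: 8 = 6 + 2; at 7: 7 + 2 = 9; next = 8
base 7: 8 = 7 + 1; at 8: 8 + 1 = 9; next = 8
base 8: 8 = 8; at 9: 9 = 9; next = 8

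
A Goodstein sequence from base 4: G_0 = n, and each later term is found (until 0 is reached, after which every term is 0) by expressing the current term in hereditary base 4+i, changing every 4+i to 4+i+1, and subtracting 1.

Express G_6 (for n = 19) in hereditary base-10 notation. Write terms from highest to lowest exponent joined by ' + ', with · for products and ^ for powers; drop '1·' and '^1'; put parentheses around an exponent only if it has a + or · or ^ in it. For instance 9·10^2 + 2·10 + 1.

7·10 + 5

(0) 19|_4 = 4^2 + 3 ↦ 5^2 + 3|_5 = 28 ⇒ 27
(1) 27|_5 = 5^2 + 2 ↦ 6^2 + 2|_6 = 38 ⇒ 37
(2) 37|_6 = 6^2 + 1 ↦ 7^2 + 1|_7 = 50 ⇒ 49
(3) 49|_7 = 7^2 ↦ 8^2|_8 = 64 ⇒ 63
(4) 63|_8 = 7·8 + 7 ↦ 7·9 + 7|_9 = 70 ⇒ 69
(5) 69|_9 = 7·9 + 6 ↦ 7·10 + 6|_10 = 76 ⇒ 75
(6) 75|_10 = 7·10 + 5 ↦ 7·11 + 5|_11 = 82 ⇒ 81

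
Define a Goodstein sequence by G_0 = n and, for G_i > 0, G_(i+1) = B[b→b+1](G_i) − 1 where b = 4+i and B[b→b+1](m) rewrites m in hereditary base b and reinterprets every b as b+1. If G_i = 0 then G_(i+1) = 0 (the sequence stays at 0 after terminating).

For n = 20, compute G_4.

65

G_0 = 20. HB_4(20) = 4^2 + 4. Bump = 30. G_1 = 29.
G_1 = 29. HB_5(29) = 5^2 + 4. Bump = 40. G_2 = 39.
G_2 = 39. HB_6(39) = 6^2 + 3. Bump = 52. G_3 = 51.
G_3 = 51. HB_7(51) = 7^2 + 2. Bump = 66. G_4 = 65.
G_4 = 65. HB_8(65) = 8^2 + 1. Bump = 82. G_5 = 81.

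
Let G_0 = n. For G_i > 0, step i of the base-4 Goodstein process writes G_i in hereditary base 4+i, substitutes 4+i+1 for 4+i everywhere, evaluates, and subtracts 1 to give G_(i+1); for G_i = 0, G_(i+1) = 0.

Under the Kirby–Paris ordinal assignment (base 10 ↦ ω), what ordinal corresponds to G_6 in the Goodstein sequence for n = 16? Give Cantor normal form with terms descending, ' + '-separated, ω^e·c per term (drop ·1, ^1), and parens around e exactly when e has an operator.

ω·3 + 9

(0) 16|_4 = 4^2 ↦ 5^2|_5 = 25 ⇒ 24
(1) 24|_5 = 4·5 + 4 ↦ 4·6 + 4|_6 = 28 ⇒ 27
(2) 27|_6 = 4·6 + 3 ↦ 4·7 + 3|_7 = 31 ⇒ 30
(3) 30|_7 = 4·7 + 2 ↦ 4·8 + 2|_8 = 34 ⇒ 33
(4) 33|_8 = 4·8 + 1 ↦ 4·9 + 1|_9 = 37 ⇒ 36
(5) 36|_9 = 4·9 ↦ 4·10|_10 = 40 ⇒ 39
(6) 39|_10 = 3·10 + 9 ↦ 3·11 + 9|_11 = 42 ⇒ 41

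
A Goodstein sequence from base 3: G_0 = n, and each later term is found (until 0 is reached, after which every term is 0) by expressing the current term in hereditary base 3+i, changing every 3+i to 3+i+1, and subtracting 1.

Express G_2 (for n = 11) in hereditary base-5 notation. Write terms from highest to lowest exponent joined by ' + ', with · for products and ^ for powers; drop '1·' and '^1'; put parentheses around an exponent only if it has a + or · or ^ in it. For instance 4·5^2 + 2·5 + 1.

5^2

step 0: 11 = 3^2 + 2; sub 4 for 3: 4^2 + 2; = 18; G_1 = 18−1 = 17
step 1: 17 = 4^2 + 1; sub 5 for 4: 5^2 + 1; = 26; G_2 = 26−1 = 25
step 2: 25 = 5^2; sub 6 for 5: 6^2; = 36; G_3 = 36−1 = 35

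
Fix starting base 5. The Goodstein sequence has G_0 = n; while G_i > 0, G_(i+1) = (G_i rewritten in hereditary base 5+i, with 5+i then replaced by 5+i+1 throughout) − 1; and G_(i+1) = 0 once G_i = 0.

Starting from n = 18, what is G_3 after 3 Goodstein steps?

18 —HB5→ 3·5 + 3 —bump→ 3·6 + 3 = 21 —(−1)→ 20
20 —HB6→ 3·6 + 2 —bump→ 3·7 + 2 = 23 —(−1)→ 22
22 —HB7→ 3·7 + 1 —bump→ 3·8 + 1 = 25 —(−1)→ 24
24 —HB8→ 3·8 —bump→ 3·9 = 27 —(−1)→ 26

24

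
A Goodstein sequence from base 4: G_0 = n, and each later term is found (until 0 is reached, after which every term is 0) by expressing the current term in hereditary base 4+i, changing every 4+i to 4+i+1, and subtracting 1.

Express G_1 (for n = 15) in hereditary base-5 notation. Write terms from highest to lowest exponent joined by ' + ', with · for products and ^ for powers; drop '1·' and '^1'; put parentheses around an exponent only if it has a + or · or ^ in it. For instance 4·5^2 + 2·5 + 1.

G_0 = 15. HB_4(15) = 3·4 + 3. Bump = 18. G_1 = 17.
G_1 = 17. HB_5(17) = 3·5 + 2. Bump = 20. G_2 = 19.

3·5 + 2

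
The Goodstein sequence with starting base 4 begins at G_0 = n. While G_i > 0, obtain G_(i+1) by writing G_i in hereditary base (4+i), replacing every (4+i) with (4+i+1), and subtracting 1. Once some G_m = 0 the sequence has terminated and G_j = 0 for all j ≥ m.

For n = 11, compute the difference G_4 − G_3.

i=0: 11 = 2·4 + 3 (b=4); 4→5: 2·5 + 3 = 13; 13−1 = 12
i=1: 12 = 2·5 + 2 (b=5); 5→6: 2·6 + 2 = 14; 14−1 = 13
i=2: 13 = 2·6 + 1 (b=6); 6→7: 2·7 + 1 = 15; 15−1 = 14
i=3: 14 = 2·7 (b=7); 7→8: 2·8 = 16; 16−1 = 15

1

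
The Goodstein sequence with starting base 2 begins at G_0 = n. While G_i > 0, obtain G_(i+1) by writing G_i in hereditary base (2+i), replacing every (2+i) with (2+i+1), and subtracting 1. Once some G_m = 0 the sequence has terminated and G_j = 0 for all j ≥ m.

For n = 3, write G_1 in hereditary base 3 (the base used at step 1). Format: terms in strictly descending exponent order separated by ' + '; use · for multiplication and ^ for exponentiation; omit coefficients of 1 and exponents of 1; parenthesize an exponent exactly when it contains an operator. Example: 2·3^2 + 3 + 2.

3

step 0: 3 = 2 + 1; sub 3 for 2: 3 + 1; = 4; G_1 = 4−1 = 3
step 1: 3 = 3; sub 4 for 3: 4; = 4; G_2 = 4−1 = 3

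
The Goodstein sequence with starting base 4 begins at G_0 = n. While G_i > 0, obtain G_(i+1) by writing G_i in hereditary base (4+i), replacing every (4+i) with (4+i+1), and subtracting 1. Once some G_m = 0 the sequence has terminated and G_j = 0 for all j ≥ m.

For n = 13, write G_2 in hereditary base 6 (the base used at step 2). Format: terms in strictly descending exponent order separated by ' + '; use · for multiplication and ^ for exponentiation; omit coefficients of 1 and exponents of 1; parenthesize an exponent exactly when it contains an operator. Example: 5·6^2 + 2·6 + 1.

G_0=13  [base 4] 3·4 + 1  →[4↦5]→  3·5 + 1 = 16  −1 ⇒ G_1=15
G_1=15  [base 5] 3·5  →[5↦6]→  3·6 = 18  −1 ⇒ G_2=17

2·6 + 5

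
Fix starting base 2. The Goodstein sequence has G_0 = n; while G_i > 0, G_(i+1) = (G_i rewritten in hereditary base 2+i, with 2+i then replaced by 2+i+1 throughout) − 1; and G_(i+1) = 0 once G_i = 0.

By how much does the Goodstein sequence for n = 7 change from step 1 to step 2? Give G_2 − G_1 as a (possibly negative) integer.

229

G_0 = 7. HB_2(7) = 2^2 + 2 + 1. Bump = 31. G_1 = 30.
G_1 = 30. HB_3(30) = 3^3 + 3. Bump = 260. G_2 = 259.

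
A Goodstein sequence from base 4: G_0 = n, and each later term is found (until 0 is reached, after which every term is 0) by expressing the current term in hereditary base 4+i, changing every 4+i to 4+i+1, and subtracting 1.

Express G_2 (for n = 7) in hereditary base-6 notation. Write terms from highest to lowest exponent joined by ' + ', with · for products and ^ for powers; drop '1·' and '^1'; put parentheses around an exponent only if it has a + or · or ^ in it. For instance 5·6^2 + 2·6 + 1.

6 + 1

G_0 = 7. HB_4(7) = 4 + 3. Bump = 8. G_1 = 7.
G_1 = 7. HB_5(7) = 5 + 2. Bump = 8. G_2 = 7.
G_2 = 7. HB_6(7) = 6 + 1. Bump = 8. G_3 = 7.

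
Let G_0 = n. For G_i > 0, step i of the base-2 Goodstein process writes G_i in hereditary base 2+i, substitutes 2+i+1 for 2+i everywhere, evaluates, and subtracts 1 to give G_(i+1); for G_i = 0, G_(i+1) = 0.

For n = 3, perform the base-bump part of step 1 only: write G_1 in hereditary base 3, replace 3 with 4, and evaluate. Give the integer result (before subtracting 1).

4

3 —HB2→ 2 + 1 —bump→ 3 + 1 = 4 —(−1)→ 3
3 —HB3→ 3 —bump→ 4 = 4 —(−1)→ 3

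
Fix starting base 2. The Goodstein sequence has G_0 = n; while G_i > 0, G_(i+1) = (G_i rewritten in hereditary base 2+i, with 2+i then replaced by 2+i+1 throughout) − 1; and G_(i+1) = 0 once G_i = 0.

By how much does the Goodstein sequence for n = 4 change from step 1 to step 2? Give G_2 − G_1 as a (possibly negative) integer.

15

4 —HB2→ 2^2 —bump→ 3^3 = 27 —(−1)→ 26
26 —HB3→ 2·3^2 + 2·3 + 2 —bump→ 2·4^2 + 2·4 + 2 = 42 —(−1)→ 41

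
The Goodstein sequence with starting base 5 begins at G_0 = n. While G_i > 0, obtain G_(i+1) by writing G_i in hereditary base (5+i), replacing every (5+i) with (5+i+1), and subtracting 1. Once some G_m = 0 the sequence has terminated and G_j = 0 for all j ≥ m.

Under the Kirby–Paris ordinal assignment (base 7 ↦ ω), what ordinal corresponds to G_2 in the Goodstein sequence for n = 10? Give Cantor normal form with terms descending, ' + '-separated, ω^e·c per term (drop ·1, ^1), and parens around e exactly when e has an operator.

10 —HB5→ 2·5 —bump→ 2·6 = 12 —(−1)→ 11
11 —HB6→ 6 + 5 —bump→ 7 + 5 = 12 —(−1)→ 11

ω + 4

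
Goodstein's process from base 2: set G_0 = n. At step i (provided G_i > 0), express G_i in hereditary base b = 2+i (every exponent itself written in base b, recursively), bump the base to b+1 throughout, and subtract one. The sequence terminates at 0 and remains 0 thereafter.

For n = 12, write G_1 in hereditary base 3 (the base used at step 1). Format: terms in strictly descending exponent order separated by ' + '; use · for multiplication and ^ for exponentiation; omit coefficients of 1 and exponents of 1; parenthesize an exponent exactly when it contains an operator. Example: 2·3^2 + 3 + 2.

i=0: 12 = 2^(2 + 1) + 2^2 (b=2); 2→3: 3^(3 + 1) + 3^3 = 108; 108−1 = 107
i=1: 107 = 3^(3 + 1) + 2·3^2 + 2·3 + 2 (b=3); 3→4: 4^(4 + 1) + 2·4^2 + 2·4 + 2 = 1066; 1066−1 = 1065

3^(3 + 1) + 2·3^2 + 2·3 + 2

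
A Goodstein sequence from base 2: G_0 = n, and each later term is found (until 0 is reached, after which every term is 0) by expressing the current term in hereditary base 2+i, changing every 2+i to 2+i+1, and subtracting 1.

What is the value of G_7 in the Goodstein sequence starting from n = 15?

3524450280

[0] 15 ≡ 2^(2 + 1) + 2^2 + 2 + 1 (base 2). Lift 3: 112. −1: 111.
[1] 111 ≡ 3^(3 + 1) + 3^3 + 3 (base 3). Lift 4: 1284. −1: 1283.
[2] 1283 ≡ 4^(4 + 1) + 4^4 + 3 (base 4). Lift 5: 18753. −1: 18752.
[3] 18752 ≡ 5^(5 + 1) + 5^5 + 2 (base 5). Lift 6: 326594. −1: 326593.
[4] 326593 ≡ 6^(6 + 1) + 6^6 + 1 (base 6). Lift 7: 6588345. −1: 6588344.
[5] 6588344 ≡ 7^(7 + 1) + 7^7 (base 7). Lift 8: 150994944. −1: 150994943.
[6] 150994943 ≡ 8^(8 + 1) + 7·8^7 + 7·8^6 + 7·8^5 + 7·8^4 + 7·8^3 + 7·8^2 + 7·8 + 7 (base 8). Lift 9: 3524450281. −1: 3524450280.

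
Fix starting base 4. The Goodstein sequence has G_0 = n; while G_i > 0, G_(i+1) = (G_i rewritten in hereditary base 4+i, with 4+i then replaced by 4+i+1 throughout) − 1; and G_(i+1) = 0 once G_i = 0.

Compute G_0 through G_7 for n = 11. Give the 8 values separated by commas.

G_0=11  [base 4] 2·4 + 3  →[4↦5]→  2·5 + 3 = 13  −1 ⇒ G_1=12
G_1=12  [base 5] 2·5 + 2  →[5↦6]→  2·6 + 2 = 14  −1 ⇒ G_2=13
G_2=13  [base 6] 2·6 + 1  →[6↦7]→  2·7 + 1 = 15  −1 ⇒ G_3=14
G_3=14  [base 7] 2·7  →[7↦8]→  2·8 = 16  −1 ⇒ G_4=15
G_4=15  [base 8] 8 + 7  →[8↦9]→  9 + 7 = 16  −1 ⇒ G_5=15
G_5=15  [base 9] 9 + 6  →[9↦10]→  10 + 6 = 16  −1 ⇒ G_6=15
G_6=15  [base 10] 10 + 5  →[10↦11]→  11 + 5 = 16  −1 ⇒ G_7=15

11, 12, 13, 14, 15, 15, 15, 15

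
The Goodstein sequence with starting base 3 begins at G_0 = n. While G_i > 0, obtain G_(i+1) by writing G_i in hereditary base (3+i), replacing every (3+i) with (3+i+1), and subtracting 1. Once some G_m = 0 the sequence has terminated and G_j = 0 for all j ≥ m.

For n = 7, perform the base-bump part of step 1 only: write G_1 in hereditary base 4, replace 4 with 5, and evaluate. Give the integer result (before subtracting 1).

10

(0) 7|_3 = 2·3 + 1 ↦ 2·4 + 1|_4 = 9 ⇒ 8
(1) 8|_4 = 2·4 ↦ 2·5|_5 = 10 ⇒ 9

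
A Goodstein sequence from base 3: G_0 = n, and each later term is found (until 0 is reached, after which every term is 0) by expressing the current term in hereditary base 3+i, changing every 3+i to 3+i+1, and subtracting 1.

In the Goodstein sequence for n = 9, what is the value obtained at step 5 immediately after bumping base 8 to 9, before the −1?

25

[0] 9 ≡ 3^2 (base 3). Lift 4: 16. −1: 15.
[1] 15 ≡ 3·4 + 3 (base 4). Lift 5: 18. −1: 17.
[2] 17 ≡ 3·5 + 2 (base 5). Lift 6: 20. −1: 19.
[3] 19 ≡ 3·6 + 1 (base 6). Lift 7: 22. −1: 21.
[4] 21 ≡ 3·7 (base 7). Lift 8: 24. −1: 23.
[5] 23 ≡ 2·8 + 7 (base 8). Lift 9: 25. −1: 24.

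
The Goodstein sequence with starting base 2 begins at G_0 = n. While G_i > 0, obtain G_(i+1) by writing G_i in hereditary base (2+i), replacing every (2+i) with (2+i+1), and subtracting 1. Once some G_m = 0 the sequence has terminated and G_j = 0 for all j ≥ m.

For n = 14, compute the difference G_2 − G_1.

step 0: 14 = 2^(2 + 1) + 2^2 + 2; sub 3 for 2: 3^(3 + 1) + 3^3 + 3; = 111; G_1 = 111−1 = 110
step 1: 110 = 3^(3 + 1) + 3^3 + 2; sub 4 for 3: 4^(4 + 1) + 4^4 + 2; = 1282; G_2 = 1282−1 = 1281

1171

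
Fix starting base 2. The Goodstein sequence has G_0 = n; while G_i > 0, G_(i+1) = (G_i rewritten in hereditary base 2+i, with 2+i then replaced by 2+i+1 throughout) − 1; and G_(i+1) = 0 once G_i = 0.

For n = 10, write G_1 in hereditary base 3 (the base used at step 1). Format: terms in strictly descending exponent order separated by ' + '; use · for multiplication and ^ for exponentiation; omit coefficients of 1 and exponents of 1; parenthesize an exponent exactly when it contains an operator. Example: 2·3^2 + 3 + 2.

(0) 10|_2 = 2^(2 + 1) + 2 ↦ 3^(3 + 1) + 3|_3 = 84 ⇒ 83
(1) 83|_3 = 3^(3 + 1) + 2 ↦ 4^(4 + 1) + 2|_4 = 1026 ⇒ 1025

3^(3 + 1) + 2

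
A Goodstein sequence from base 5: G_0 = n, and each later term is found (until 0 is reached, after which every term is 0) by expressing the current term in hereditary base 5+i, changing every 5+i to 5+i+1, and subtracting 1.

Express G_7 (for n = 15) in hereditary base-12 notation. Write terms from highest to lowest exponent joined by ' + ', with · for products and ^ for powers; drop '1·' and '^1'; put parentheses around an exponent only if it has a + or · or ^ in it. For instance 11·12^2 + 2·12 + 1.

[0] 15 ≡ 3·5 (base 5). Lift 6: 18. −1: 17.
[1] 17 ≡ 2·6 + 5 (base 6). Lift 7: 19. −1: 18.
[2] 18 ≡ 2·7 + 4 (base 7). Lift 8: 20. −1: 19.
[3] 19 ≡ 2·8 + 3 (base 8). Lift 9: 21. −1: 20.
[4] 20 ≡ 2·9 + 2 (base 9). Lift 10: 22. −1: 21.
[5] 21 ≡ 2·10 + 1 (base 10). Lift 11: 23. −1: 22.
[6] 22 ≡ 2·11 (base 11). Lift 12: 24. −1: 23.

12 + 11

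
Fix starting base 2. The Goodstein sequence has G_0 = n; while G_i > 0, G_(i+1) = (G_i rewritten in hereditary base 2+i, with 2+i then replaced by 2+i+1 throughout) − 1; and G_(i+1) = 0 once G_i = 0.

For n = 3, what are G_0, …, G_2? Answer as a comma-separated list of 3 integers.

3, 3, 3

G_0 = 3. HB_2(3) = 2 + 1. Bump = 4. G_1 = 3.
G_1 = 3. HB_3(3) = 3. Bump = 4. G_2 = 3.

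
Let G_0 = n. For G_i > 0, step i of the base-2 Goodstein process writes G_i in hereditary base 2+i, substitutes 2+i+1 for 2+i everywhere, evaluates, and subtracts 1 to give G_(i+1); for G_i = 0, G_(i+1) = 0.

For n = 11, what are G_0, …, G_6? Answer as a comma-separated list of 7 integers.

11 —HB2→ 2^(2 + 1) + 2 + 1 —bump→ 3^(3 + 1) + 3 + 1 = 85 —(−1)→ 84
84 —HB3→ 3^(3 + 1) + 3 —bump→ 4^(4 + 1) + 4 = 1028 —(−1)→ 1027
1027 —HB4→ 4^(4 + 1) + 3 —bump→ 5^(5 + 1) + 3 = 15628 —(−1)→ 15627
15627 —HB5→ 5^(5 + 1) + 2 —bump→ 6^(6 + 1) + 2 = 279938 —(−1)→ 279937
279937 —HB6→ 6^(6 + 1) + 1 —bump→ 7^(7 + 1) + 1 = 5764802 —(−1)→ 5764801
5764801 —HB7→ 7^(7 + 1) —bump→ 8^(8 + 1) = 134217728 —(−1)→ 134217727

11, 84, 1027, 15627, 279937, 5764801, 134217727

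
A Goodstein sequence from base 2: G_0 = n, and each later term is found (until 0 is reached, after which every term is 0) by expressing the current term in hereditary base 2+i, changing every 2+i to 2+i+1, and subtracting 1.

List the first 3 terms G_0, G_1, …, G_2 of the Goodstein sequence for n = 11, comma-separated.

11, 84, 1027

G_0 = 11. HB_2(11) = 2^(2 + 1) + 2 + 1. Bump = 85. G_1 = 84.
G_1 = 84. HB_3(84) = 3^(3 + 1) + 3. Bump = 1028. G_2 = 1027.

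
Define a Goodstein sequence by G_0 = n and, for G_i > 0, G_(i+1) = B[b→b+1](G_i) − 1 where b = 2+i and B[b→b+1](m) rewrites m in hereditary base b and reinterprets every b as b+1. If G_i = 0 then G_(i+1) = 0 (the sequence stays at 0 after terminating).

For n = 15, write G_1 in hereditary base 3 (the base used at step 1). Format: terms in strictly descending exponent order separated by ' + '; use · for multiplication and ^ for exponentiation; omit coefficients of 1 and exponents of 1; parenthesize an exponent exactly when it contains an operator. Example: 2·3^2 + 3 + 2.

3^(3 + 1) + 3^3 + 3

15 —HB2→ 2^(2 + 1) + 2^2 + 2 + 1 —bump→ 3^(3 + 1) + 3^3 + 3 + 1 = 112 —(−1)→ 111
111 —HB3→ 3^(3 + 1) + 3^3 + 3 —bump→ 4^(4 + 1) + 4^4 + 4 = 1284 —(−1)→ 1283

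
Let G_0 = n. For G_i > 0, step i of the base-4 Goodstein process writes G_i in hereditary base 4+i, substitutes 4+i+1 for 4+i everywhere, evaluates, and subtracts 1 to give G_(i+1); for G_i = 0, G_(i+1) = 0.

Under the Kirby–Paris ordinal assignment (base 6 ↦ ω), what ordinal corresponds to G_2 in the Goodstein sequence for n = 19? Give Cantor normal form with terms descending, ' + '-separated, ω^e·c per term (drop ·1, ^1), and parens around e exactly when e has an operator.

ω^2 + 1

step 0: 19 = 4^2 + 3; sub 5 for 4: 5^2 + 3; = 28; G_1 = 28−1 = 27
step 1: 27 = 5^2 + 2; sub 6 for 5: 6^2 + 2; = 38; G_2 = 38−1 = 37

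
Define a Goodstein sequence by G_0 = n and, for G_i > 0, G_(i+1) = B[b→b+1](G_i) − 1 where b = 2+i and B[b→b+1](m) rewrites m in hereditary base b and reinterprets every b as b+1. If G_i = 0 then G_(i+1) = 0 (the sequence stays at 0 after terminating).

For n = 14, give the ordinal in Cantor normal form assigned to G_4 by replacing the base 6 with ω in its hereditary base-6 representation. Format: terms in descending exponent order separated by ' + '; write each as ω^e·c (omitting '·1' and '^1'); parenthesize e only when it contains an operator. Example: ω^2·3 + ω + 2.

ω^(ω + 1) + ω^5·5 + ω^4·5 + ω^3·5 + ω^2·5 + ω·5 + 5

14 —HB2→ 2^(2 + 1) + 2^2 + 2 —bump→ 3^(3 + 1) + 3^3 + 3 = 111 —(−1)→ 110
110 —HB3→ 3^(3 + 1) + 3^3 + 2 —bump→ 4^(4 + 1) + 4^4 + 2 = 1282 —(−1)→ 1281
1281 —HB4→ 4^(4 + 1) + 4^4 + 1 —bump→ 5^(5 + 1) + 5^5 + 1 = 18751 —(−1)→ 18750
18750 —HB5→ 5^(5 + 1) + 5^5 —bump→ 6^(6 + 1) + 6^6 = 326592 —(−1)→ 326591
326591 —HB6→ 6^(6 + 1) + 5·6^5 + 5·6^4 + 5·6^3 + 5·6^2 + 5·6 + 5 —bump→ 7^(7 + 1) + 5·7^5 + 5·7^4 + 5·7^3 + 5·7^2 + 5·7 + 5 = 5862841 —(−1)→ 5862840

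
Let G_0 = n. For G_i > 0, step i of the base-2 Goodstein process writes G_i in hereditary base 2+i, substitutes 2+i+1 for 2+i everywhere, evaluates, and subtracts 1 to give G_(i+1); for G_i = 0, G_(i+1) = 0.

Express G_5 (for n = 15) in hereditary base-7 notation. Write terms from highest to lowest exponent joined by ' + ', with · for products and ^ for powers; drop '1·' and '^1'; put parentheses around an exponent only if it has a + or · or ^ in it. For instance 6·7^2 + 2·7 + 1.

(0) 15|_2 = 2^(2 + 1) + 2^2 + 2 + 1 ↦ 3^(3 + 1) + 3^3 + 3 + 1|_3 = 112 ⇒ 111
(1) 111|_3 = 3^(3 + 1) + 3^3 + 3 ↦ 4^(4 + 1) + 4^4 + 4|_4 = 1284 ⇒ 1283
(2) 1283|_4 = 4^(4 + 1) + 4^4 + 3 ↦ 5^(5 + 1) + 5^5 + 3|_5 = 18753 ⇒ 18752
(3) 18752|_5 = 5^(5 + 1) + 5^5 + 2 ↦ 6^(6 + 1) + 6^6 + 2|_6 = 326594 ⇒ 326593
(4) 326593|_6 = 6^(6 + 1) + 6^6 + 1 ↦ 7^(7 + 1) + 7^7 + 1|_7 = 6588345 ⇒ 6588344
(5) 6588344|_7 = 7^(7 + 1) + 7^7 ↦ 8^(8 + 1) + 8^8|_8 = 150994944 ⇒ 150994943

7^(7 + 1) + 7^7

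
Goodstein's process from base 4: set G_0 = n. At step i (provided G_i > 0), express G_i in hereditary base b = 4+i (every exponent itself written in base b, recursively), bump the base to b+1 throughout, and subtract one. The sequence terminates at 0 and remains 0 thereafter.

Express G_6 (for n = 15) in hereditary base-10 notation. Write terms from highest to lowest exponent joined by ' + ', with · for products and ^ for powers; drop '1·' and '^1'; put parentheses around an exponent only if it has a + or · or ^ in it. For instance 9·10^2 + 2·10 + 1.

2·10 + 5

15 —HB4→ 3·4 + 3 —bump→ 3·5 + 3 = 18 —(−1)→ 17
17 —HB5→ 3·5 + 2 —bump→ 3·6 + 2 = 20 —(−1)→ 19
19 —HB6→ 3·6 + 1 —bump→ 3·7 + 1 = 22 —(−1)→ 21
21 —HB7→ 3·7 —bump→ 3·8 = 24 —(−1)→ 23
23 —HB8→ 2·8 + 7 —bump→ 2·9 + 7 = 25 —(−1)→ 24
24 —HB9→ 2·9 + 6 —bump→ 2·10 + 6 = 26 —(−1)→ 25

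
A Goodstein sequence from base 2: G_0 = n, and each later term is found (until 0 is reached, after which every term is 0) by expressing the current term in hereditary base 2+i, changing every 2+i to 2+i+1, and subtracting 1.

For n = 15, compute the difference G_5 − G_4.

6261751

[0] 15 ≡ 2^(2 + 1) + 2^2 + 2 + 1 (base 2). Lift 3: 112. −1: 111.
[1] 111 ≡ 3^(3 + 1) + 3^3 + 3 (base 3). Lift 4: 1284. −1: 1283.
[2] 1283 ≡ 4^(4 + 1) + 4^4 + 3 (base 4). Lift 5: 18753. −1: 18752.
[3] 18752 ≡ 5^(5 + 1) + 5^5 + 2 (base 5). Lift 6: 326594. −1: 326593.
[4] 326593 ≡ 6^(6 + 1) + 6^6 + 1 (base 6). Lift 7: 6588345. −1: 6588344.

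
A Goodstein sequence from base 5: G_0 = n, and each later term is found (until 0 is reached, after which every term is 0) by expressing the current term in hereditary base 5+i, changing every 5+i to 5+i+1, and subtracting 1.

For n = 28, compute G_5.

(0) 28|_5 = 5^2 + 3 ↦ 6^2 + 3|_6 = 39 ⇒ 38
(1) 38|_6 = 6^2 + 2 ↦ 7^2 + 2|_7 = 51 ⇒ 50
(2) 50|_7 = 7^2 + 1 ↦ 8^2 + 1|_8 = 65 ⇒ 64
(3) 64|_8 = 8^2 ↦ 9^2|_9 = 81 ⇒ 80
(4) 80|_9 = 8·9 + 8 ↦ 8·10 + 8|_10 = 88 ⇒ 87

87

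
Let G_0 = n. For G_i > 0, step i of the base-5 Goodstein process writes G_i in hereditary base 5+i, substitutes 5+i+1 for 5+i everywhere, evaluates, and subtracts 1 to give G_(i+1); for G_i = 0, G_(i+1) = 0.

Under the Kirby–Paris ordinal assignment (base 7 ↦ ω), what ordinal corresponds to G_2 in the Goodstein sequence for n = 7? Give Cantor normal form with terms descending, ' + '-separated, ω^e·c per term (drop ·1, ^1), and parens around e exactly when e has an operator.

(0) 7|_5 = 5 + 2 ↦ 6 + 2|_6 = 8 ⇒ 7
(1) 7|_6 = 6 + 1 ↦ 7 + 1|_7 = 8 ⇒ 7
(2) 7|_7 = 7 ↦ 8|_8 = 8 ⇒ 7

ω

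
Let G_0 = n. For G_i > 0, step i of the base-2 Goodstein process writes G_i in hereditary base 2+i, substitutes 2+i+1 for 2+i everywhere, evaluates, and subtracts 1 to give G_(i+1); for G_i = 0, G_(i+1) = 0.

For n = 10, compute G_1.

i=0: 10 = 2^(2 + 1) + 2 (b=2); 2→3: 3^(3 + 1) + 3 = 84; 84−1 = 83
i=1: 83 = 3^(3 + 1) + 2 (b=3); 3→4: 4^(4 + 1) + 2 = 1026; 1026−1 = 1025

83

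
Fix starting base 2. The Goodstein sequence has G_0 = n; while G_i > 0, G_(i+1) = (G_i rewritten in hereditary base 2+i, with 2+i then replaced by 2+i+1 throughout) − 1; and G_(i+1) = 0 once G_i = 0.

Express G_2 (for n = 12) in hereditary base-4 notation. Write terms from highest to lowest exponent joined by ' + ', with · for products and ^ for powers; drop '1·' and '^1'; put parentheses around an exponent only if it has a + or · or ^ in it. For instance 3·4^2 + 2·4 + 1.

step 0: 12 = 2^(2 + 1) + 2^2; sub 3 for 2: 3^(3 + 1) + 3^3; = 108; G_1 = 108−1 = 107
step 1: 107 = 3^(3 + 1) + 2·3^2 + 2·3 + 2; sub 4 for 3: 4^(4 + 1) + 2·4^2 + 2·4 + 2; = 1066; G_2 = 1066−1 = 1065
step 2: 1065 = 4^(4 + 1) + 2·4^2 + 2·4 + 1; sub 5 for 4: 5^(5 + 1) + 2·5^2 + 2·5 + 1; = 15686; G_3 = 15686−1 = 15685

4^(4 + 1) + 2·4^2 + 2·4 + 1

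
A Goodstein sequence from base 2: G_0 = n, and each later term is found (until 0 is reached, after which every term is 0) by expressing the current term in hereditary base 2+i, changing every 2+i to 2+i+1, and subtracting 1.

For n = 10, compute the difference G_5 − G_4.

3935819

(0) 10|_2 = 2^(2 + 1) + 2 ↦ 3^(3 + 1) + 3|_3 = 84 ⇒ 83
(1) 83|_3 = 3^(3 + 1) + 2 ↦ 4^(4 + 1) + 2|_4 = 1026 ⇒ 1025
(2) 1025|_4 = 4^(4 + 1) + 1 ↦ 5^(5 + 1) + 1|_5 = 15626 ⇒ 15625
(3) 15625|_5 = 5^(5 + 1) ↦ 6^(6 + 1)|_6 = 279936 ⇒ 279935
(4) 279935|_6 = 5·6^6 + 5·6^5 + 5·6^4 + 5·6^3 + 5·6^2 + 5·6 + 5 ↦ 5·7^7 + 5·7^5 + 5·7^4 + 5·7^3 + 5·7^2 + 5·7 + 5|_7 = 4215755 ⇒ 4215754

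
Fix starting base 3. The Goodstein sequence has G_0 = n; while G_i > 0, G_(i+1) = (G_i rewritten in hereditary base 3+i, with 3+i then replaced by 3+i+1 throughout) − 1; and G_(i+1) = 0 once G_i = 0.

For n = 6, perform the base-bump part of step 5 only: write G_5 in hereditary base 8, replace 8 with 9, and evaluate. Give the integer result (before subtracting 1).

7

step 0: 6 = 2·3; sub 4 for 3: 2·4; = 8; G_1 = 8−1 = 7
step 1: 7 = 4 + 3; sub 5 for 4: 5 + 3; = 8; G_2 = 8−1 = 7
step 2: 7 = 5 + 2; sub 6 for 5: 6 + 2; = 8; G_3 = 8−1 = 7
step 3: 7 = 6 + 1; sub 7 for 6: 7 + 1; = 8; G_4 = 8−1 = 7
step 4: 7 = 7; sub 8 for 7: 8; = 8; G_5 = 8−1 = 7
step 5: 7 = 7; sub 9 for 8: 7; = 7; G_6 = 7−1 = 6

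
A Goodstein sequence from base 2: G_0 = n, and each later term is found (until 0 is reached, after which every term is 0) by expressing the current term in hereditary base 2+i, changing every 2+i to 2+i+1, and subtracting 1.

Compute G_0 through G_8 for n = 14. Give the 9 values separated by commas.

i=0: 14 = 2^(2 + 1) + 2^2 + 2 (b=2); 2→3: 3^(3 + 1) + 3^3 + 3 = 111; 111−1 = 110
i=1: 110 = 3^(3 + 1) + 3^3 + 2 (b=3); 3→4: 4^(4 + 1) + 4^4 + 2 = 1282; 1282−1 = 1281
i=2: 1281 = 4^(4 + 1) + 4^4 + 1 (b=4); 4→5: 5^(5 + 1) + 5^5 + 1 = 18751; 18751−1 = 18750
i=3: 18750 = 5^(5 + 1) + 5^5 (b=5); 5→6: 6^(6 + 1) + 6^6 = 326592; 326592−1 = 326591
i=4: 326591 = 6^(6 + 1) + 5·6^5 + 5·6^4 + 5·6^3 + 5·6^2 + 5·6 + 5 (b=6); 6→7: 7^(7 + 1) + 5·7^5 + 5·7^4 + 5·7^3 + 5·7^2 + 5·7 + 5 = 5862841; 5862841−1 = 5862840
i=5: 5862840 = 7^(7 + 1) + 5·7^5 + 5·7^4 + 5·7^3 + 5·7^2 + 5·7 + 4 (b=7); 7→8: 8^(8 + 1) + 5·8^5 + 5·8^4 + 5·8^3 + 5·8^2 + 5·8 + 4 = 134404972; 134404972−1 = 134404971
i=6: 134404971 = 8^(8 + 1) + 5·8^5 + 5·8^4 + 5·8^3 + 5·8^2 + 5·8 + 3 (b=8); 8→9: 9^(9 + 1) + 5·9^5 + 5·9^4 + 5·9^3 + 5·9^2 + 5·9 + 3 = 3487116549; 3487116549−1 = 3487116548
i=7: 3487116548 = 9^(9 + 1) + 5·9^5 + 5·9^4 + 5·9^3 + 5·9^2 + 5·9 + 2 (b=9); 9→10: 10^(10 + 1) + 5·10^5 + 5·10^4 + 5·10^3 + 5·10^2 + 5·10 + 2 = 100000555552; 100000555552−1 = 100000555551

14, 110, 1281, 18750, 326591, 5862840, 134404971, 3487116548, 100000555551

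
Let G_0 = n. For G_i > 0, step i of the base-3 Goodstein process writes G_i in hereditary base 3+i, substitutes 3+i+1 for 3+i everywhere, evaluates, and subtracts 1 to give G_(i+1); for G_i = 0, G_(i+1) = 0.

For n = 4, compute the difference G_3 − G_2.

-1

i=0: 4 = 3 + 1 (b=3); 3→4: 4 + 1 = 5; 5−1 = 4
i=1: 4 = 4 (b=4); 4→5: 5 = 5; 5−1 = 4
i=2: 4 = 4 (b=5); 5→6: 4 = 4; 4−1 = 3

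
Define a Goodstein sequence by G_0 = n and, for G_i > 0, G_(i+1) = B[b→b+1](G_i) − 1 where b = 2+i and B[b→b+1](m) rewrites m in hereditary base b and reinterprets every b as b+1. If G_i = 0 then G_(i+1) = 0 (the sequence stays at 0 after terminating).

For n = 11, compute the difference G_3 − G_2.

14600

G_0 = 11. HB_2(11) = 2^(2 + 1) + 2 + 1. Bump = 85. G_1 = 84.
G_1 = 84. HB_3(84) = 3^(3 + 1) + 3. Bump = 1028. G_2 = 1027.
G_2 = 1027. HB_4(1027) = 4^(4 + 1) + 3. Bump = 15628. G_3 = 15627.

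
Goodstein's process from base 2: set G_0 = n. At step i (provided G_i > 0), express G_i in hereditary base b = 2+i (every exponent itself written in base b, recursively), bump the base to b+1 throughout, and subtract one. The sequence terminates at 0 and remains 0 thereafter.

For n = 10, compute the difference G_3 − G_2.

14600

[0] 10 ≡ 2^(2 + 1) + 2 (base 2). Lift 3: 84. −1: 83.
[1] 83 ≡ 3^(3 + 1) + 2 (base 3). Lift 4: 1026. −1: 1025.
[2] 1025 ≡ 4^(4 + 1) + 1 (base 4). Lift 5: 15626. −1: 15625.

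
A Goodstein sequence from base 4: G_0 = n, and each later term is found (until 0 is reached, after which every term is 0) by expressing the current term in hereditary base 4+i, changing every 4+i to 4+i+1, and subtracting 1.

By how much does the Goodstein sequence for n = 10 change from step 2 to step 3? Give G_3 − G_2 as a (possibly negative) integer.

1

[0] 10 ≡ 2·4 + 2 (base 4). Lift 5: 12. −1: 11.
[1] 11 ≡ 2·5 + 1 (base 5). Lift 6: 13. −1: 12.
[2] 12 ≡ 2·6 (base 6). Lift 7: 14. −1: 13.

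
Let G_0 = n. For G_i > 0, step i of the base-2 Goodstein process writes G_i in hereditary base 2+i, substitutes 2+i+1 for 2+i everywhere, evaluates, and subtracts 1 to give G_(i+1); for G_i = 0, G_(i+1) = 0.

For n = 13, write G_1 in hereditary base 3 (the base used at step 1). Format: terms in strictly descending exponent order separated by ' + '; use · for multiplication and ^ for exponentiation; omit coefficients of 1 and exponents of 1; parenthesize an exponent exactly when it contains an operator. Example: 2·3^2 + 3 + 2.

3^(3 + 1) + 3^3

G_0 = 13. HB_2(13) = 2^(2 + 1) + 2^2 + 1. Bump = 109. G_1 = 108.
G_1 = 108. HB_3(108) = 3^(3 + 1) + 3^3. Bump = 1280. G_2 = 1279.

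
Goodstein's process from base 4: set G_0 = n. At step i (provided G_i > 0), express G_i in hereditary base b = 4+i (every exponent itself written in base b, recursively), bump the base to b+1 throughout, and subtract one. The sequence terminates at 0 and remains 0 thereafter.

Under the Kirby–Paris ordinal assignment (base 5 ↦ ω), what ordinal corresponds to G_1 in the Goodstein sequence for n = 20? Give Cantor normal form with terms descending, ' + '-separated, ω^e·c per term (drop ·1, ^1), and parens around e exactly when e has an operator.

[0] 20 ≡ 4^2 + 4 (base 4). Lift 5: 30. −1: 29.
[1] 29 ≡ 5^2 + 4 (base 5). Lift 6: 40. −1: 39.

ω^2 + 4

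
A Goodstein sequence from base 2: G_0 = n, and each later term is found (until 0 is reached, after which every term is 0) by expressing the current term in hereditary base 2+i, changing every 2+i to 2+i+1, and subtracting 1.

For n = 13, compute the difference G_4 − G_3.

G_0 = 13. HB_2(13) = 2^(2 + 1) + 2^2 + 1. Bump = 109. G_1 = 108.
G_1 = 108. HB_3(108) = 3^(3 + 1) + 3^3. Bump = 1280. G_2 = 1279.
G_2 = 1279. HB_4(1279) = 4^(4 + 1) + 3·4^3 + 3·4^2 + 3·4 + 3. Bump = 16093. G_3 = 16092.
G_3 = 16092. HB_5(16092) = 5^(5 + 1) + 3·5^3 + 3·5^2 + 3·5 + 2. Bump = 280712. G_4 = 280711.

264619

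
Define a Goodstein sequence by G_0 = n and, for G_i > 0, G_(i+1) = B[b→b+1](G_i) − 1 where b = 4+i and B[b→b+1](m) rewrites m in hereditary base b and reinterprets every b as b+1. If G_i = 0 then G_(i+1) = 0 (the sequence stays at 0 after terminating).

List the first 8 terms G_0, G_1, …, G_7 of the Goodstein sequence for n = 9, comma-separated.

base 4: 9 = 2·4 + 1; at 5: 2·5 + 1 = 11; next = 10
base 5: 10 = 2·5; at 6: 2·6 = 12; next = 11
base 6: 11 = 6 + 5; at 7: 7 + 5 = 12; next = 11
base 7: 11 = 7 + 4; at 8: 8 + 4 = 12; next = 11
base 8: 11 = 8 + 3; at 9: 9 + 3 = 12; next = 11
base 9: 11 = 9 + 2; at 10: 10 + 2 = 12; next = 11
base 10: 11 = 10 + 1; at 11: 11 + 1 = 12; next = 11

9, 10, 11, 11, 11, 11, 11, 11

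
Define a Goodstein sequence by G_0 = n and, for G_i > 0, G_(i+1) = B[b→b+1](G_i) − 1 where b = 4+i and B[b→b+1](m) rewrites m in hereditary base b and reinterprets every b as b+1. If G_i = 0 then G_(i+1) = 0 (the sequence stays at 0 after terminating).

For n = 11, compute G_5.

15

[0] 11 ≡ 2·4 + 3 (base 4). Lift 5: 13. −1: 12.
[1] 12 ≡ 2·5 + 2 (base 5). Lift 6: 14. −1: 13.
[2] 13 ≡ 2·6 + 1 (base 6). Lift 7: 15. −1: 14.
[3] 14 ≡ 2·7 (base 7). Lift 8: 16. −1: 15.
[4] 15 ≡ 8 + 7 (base 8). Lift 9: 16. −1: 15.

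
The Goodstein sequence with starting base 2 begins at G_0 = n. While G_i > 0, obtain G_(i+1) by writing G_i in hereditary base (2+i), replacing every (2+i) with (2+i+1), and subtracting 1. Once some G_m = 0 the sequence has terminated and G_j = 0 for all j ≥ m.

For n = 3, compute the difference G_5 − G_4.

-1

G_0 = 3. HB_2(3) = 2 + 1. Bump = 4. G_1 = 3.
G_1 = 3. HB_3(3) = 3. Bump = 4. G_2 = 3.
G_2 = 3. HB_4(3) = 3. Bump = 3. G_3 = 2.
G_3 = 2. HB_5(2) = 2. Bump = 2. G_4 = 1.
G_4 = 1. HB_6(1) = 1. Bump = 1. G_5 = 0.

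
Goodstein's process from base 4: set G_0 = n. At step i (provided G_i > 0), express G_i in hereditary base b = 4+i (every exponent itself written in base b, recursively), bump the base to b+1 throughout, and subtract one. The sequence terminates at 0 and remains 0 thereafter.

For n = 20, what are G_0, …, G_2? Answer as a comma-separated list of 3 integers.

20, 29, 39

G_0 = 20. HB_4(20) = 4^2 + 4. Bump = 30. G_1 = 29.
G_1 = 29. HB_5(29) = 5^2 + 4. Bump = 40. G_2 = 39.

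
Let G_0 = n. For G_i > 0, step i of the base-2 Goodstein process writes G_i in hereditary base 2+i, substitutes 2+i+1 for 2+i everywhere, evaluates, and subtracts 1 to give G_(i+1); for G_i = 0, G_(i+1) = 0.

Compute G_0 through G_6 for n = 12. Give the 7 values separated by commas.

12, 107, 1065, 15685, 280019, 5764910, 134217867

12 —HB2→ 2^(2 + 1) + 2^2 —bump→ 3^(3 + 1) + 3^3 = 108 —(−1)→ 107
107 —HB3→ 3^(3 + 1) + 2·3^2 + 2·3 + 2 —bump→ 4^(4 + 1) + 2·4^2 + 2·4 + 2 = 1066 —(−1)→ 1065
1065 —HB4→ 4^(4 + 1) + 2·4^2 + 2·4 + 1 —bump→ 5^(5 + 1) + 2·5^2 + 2·5 + 1 = 15686 —(−1)→ 15685
15685 —HB5→ 5^(5 + 1) + 2·5^2 + 2·5 —bump→ 6^(6 + 1) + 2·6^2 + 2·6 = 280020 —(−1)→ 280019
280019 —HB6→ 6^(6 + 1) + 2·6^2 + 6 + 5 —bump→ 7^(7 + 1) + 2·7^2 + 7 + 5 = 5764911 —(−1)→ 5764910
5764910 —HB7→ 7^(7 + 1) + 2·7^2 + 7 + 4 —bump→ 8^(8 + 1) + 2·8^2 + 8 + 4 = 134217868 —(−1)→ 134217867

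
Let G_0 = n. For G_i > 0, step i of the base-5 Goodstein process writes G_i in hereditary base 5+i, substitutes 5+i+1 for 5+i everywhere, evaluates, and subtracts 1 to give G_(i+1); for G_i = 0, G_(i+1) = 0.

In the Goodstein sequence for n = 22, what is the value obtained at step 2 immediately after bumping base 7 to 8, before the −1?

32

22 —HB5→ 4·5 + 2 —bump→ 4·6 + 2 = 26 —(−1)→ 25
25 —HB6→ 4·6 + 1 —bump→ 4·7 + 1 = 29 —(−1)→ 28
28 —HB7→ 4·7 —bump→ 4·8 = 32 —(−1)→ 31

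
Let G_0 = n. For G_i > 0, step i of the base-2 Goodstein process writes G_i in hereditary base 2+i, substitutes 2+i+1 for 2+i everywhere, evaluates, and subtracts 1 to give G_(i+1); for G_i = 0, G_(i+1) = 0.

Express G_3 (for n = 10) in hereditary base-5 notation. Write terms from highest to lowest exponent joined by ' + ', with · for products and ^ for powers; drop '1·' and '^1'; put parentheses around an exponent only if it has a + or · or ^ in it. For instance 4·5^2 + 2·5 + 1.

[0] 10 ≡ 2^(2 + 1) + 2 (base 2). Lift 3: 84. −1: 83.
[1] 83 ≡ 3^(3 + 1) + 2 (base 3). Lift 4: 1026. −1: 1025.
[2] 1025 ≡ 4^(4 + 1) + 1 (base 4). Lift 5: 15626. −1: 15625.
[3] 15625 ≡ 5^(5 + 1) (base 5). Lift 6: 279936. −1: 279935.

5^(5 + 1)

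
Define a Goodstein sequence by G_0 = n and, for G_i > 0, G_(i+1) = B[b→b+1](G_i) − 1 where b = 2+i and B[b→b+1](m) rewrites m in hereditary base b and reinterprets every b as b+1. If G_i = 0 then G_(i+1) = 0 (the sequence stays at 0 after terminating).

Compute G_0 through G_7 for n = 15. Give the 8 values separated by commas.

15, 111, 1283, 18752, 326593, 6588344, 150994943, 3524450280

i=0: 15 = 2^(2 + 1) + 2^2 + 2 + 1 (b=2); 2→3: 3^(3 + 1) + 3^3 + 3 + 1 = 112; 112−1 = 111
i=1: 111 = 3^(3 + 1) + 3^3 + 3 (b=3); 3→4: 4^(4 + 1) + 4^4 + 4 = 1284; 1284−1 = 1283
i=2: 1283 = 4^(4 + 1) + 4^4 + 3 (b=4); 4→5: 5^(5 + 1) + 5^5 + 3 = 18753; 18753−1 = 18752
i=3: 18752 = 5^(5 + 1) + 5^5 + 2 (b=5); 5→6: 6^(6 + 1) + 6^6 + 2 = 326594; 326594−1 = 326593
i=4: 326593 = 6^(6 + 1) + 6^6 + 1 (b=6); 6→7: 7^(7 + 1) + 7^7 + 1 = 6588345; 6588345−1 = 6588344
i=5: 6588344 = 7^(7 + 1) + 7^7 (b=7); 7→8: 8^(8 + 1) + 8^8 = 150994944; 150994944−1 = 150994943
i=6: 150994943 = 8^(8 + 1) + 7·8^7 + 7·8^6 + 7·8^5 + 7·8^4 + 7·8^3 + 7·8^2 + 7·8 + 7 (b=8); 8→9: 9^(9 + 1) + 7·9^7 + 7·9^6 + 7·9^5 + 7·9^4 + 7·9^3 + 7·9^2 + 7·9 + 7 = 3524450281; 3524450281−1 = 3524450280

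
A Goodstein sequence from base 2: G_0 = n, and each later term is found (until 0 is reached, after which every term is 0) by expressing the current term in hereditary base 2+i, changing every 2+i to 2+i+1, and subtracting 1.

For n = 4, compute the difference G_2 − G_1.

15

base 2: 4 = 2^2; at 3: 3^3 = 27; next = 26
base 3: 26 = 2·3^2 + 2·3 + 2; at 4: 2·4^2 + 2·4 + 2 = 42; next = 41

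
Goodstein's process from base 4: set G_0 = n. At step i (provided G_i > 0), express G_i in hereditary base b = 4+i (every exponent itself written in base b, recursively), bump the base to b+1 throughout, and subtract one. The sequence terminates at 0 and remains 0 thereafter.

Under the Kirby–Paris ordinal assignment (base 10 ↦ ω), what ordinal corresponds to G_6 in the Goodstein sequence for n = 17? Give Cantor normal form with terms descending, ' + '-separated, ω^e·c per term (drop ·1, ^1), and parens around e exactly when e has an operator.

base 4: 17 = 4^2 + 1; at 5: 5^2 + 1 = 26; next = 25
base 5: 25 = 5^2; at 6: 6^2 = 36; next = 35
base 6: 35 = 5·6 + 5; at 7: 5·7 + 5 = 40; next = 39
base 7: 39 = 5·7 + 4; at 8: 5·8 + 4 = 44; next = 43
base 8: 43 = 5·8 + 3; at 9: 5·9 + 3 = 48; next = 47
base 9: 47 = 5·9 + 2; at 10: 5·10 + 2 = 52; next = 51
base 10: 51 = 5·10 + 1; at 11: 5·11 + 1 = 56; next = 55

ω·5 + 1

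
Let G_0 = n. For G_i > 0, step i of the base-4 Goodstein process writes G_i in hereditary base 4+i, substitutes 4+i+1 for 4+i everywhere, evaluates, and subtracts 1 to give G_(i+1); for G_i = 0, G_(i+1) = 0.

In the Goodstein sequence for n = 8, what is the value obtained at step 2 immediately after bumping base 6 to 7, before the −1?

10

i=0: 8 = 2·4 (b=4); 4→5: 2·5 = 10; 10−1 = 9
i=1: 9 = 5 + 4 (b=5); 5→6: 6 + 4 = 10; 10−1 = 9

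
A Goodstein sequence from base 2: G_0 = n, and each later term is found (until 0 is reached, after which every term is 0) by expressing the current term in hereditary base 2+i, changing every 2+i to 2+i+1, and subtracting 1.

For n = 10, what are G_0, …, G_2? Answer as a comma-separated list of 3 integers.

G_0 = 10. HB_2(10) = 2^(2 + 1) + 2. Bump = 84. G_1 = 83.
G_1 = 83. HB_3(83) = 3^(3 + 1) + 2. Bump = 1026. G_2 = 1025.

10, 83, 1025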